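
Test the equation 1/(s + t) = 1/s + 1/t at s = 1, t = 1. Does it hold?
Substituting s = 1, t = 1:

LHS = 1/(1 + 1) = 1/2
RHS = 1/1 + 1/1 = 2

LHS ≠ RHS, so the equation does not hold at this point.

Answer: Fails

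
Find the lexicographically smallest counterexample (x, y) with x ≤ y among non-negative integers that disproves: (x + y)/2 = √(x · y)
(x, y) = (0, 1)

Substituting (0, 1) into the claim:
LHS = (0 + 1)/2 = 1/2
RHS = √(0 · 1) = 0

Since LHS ≠ RHS, this pair disproves the claim, and no lexicographically smaller pair (x ≤ y, non-negative integers) does.

For instance (1, 3) is also a counterexample (LHS = 2, RHS = √(3) ≈ 1.732), but it's lexicographically larger.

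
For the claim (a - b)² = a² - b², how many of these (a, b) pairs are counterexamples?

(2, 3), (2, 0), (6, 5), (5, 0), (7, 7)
2

Testing each pair:
(2, 3): LHS = 1, RHS = -5 → counterexample
(2, 0): LHS = 4, RHS = 4 → satisfies claim
(6, 5): LHS = 1, RHS = 11 → counterexample
(5, 0): LHS = 25, RHS = 25 → satisfies claim
(7, 7): LHS = 0, RHS = 0 → satisfies claim

That makes 2 counterexamples.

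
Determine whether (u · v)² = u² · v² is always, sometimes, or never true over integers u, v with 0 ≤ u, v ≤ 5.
Always true

The identity holds for every pair in the range. For instance at (u, v) = (1, 4): both sides equal 16.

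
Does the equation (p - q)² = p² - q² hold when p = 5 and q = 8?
Substituting p = 5, q = 8:

LHS = (5 - 8)² = 9
RHS = 5² - 8² = -39

LHS ≠ RHS, so the equation does not hold at this point.

Answer: Fails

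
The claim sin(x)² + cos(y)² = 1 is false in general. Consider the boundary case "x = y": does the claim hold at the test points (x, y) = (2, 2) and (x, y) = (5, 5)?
At (2, 2): LHS = cos(2)² + sin(2)² = 1, RHS = 1 → equal
At (5, 5): LHS = cos(5)² + sin(5)² = 1, RHS = 1 → equal

So the claim does hold at both of these boundary points, even though it is not an identity.

Answer: Yes, holds at both test points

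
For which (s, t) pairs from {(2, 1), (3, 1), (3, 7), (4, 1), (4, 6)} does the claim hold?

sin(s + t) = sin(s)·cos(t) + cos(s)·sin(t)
Testing each pair:
(2, 1): LHS = sin(3) ≈ 0.1411, RHS = sin(1)·cos(2) + sin(2)·cos(1) ≈ 0.1411 → holds
(3, 1): LHS = sin(4) ≈ -0.7568, RHS = sin(1)·cos(3) + sin(3)·cos(1) ≈ -0.7568 → holds
(3, 7): LHS = sin(10) ≈ -0.544, RHS = sin(7)·cos(3) + sin(3)·cos(7) ≈ -0.544 → holds
(4, 1): LHS = sin(5) ≈ -0.9589, RHS = sin(1)·cos(4) + sin(4)·cos(1) ≈ -0.9589 → holds
(4, 6): LHS = sin(10) ≈ -0.544, RHS = sin(4)·cos(6) + sin(6)·cos(4) ≈ -0.544 → holds

Every pair satisfies the claim.

Answer: All pairs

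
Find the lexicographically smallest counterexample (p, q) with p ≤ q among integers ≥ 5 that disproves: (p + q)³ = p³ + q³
(p, q) = (5, 5)

Substituting (5, 5) into the claim:
LHS = (5 + 5)³ = 1000
RHS = 5³ + 5³ = 250

Since LHS ≠ RHS, this pair disproves the claim, and no lexicographically smaller pair (p ≤ q, integers ≥ 5) does.

For instance (5, 8) is also a counterexample (LHS = 2197, RHS = 637), but it's lexicographically larger.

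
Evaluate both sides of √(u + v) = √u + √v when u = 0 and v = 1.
LHS = √(0 + 1) = 1
RHS = √0 + √1 = 1

LHS = RHS: the two sides agree.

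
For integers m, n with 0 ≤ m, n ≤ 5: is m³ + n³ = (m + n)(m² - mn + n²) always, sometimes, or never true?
Always true

The identity holds for every pair in the range. For instance at (m, n) = (0, 1): both sides equal 1.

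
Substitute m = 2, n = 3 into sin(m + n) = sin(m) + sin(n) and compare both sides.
LHS = sin(2 + 3) = sin(5) ≈ -0.9589
RHS = sin(2) + sin(3) ≈ 1.05

LHS ≠ RHS (they differ by about 2.009), so the equation does not hold here.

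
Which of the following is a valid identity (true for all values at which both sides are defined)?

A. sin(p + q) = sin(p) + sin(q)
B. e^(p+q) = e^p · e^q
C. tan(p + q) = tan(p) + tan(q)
B

A: fails at (1, 2) — LHS = sin(3) ≈ 0.1411, RHS = sin(1) + sin(2) ≈ 1.751.
B: holds — e.g. at (4, 5), both sides equal e^9 ≈ 8103.
C: fails at (3, 5) — LHS = tan(8) ≈ -6.8, RHS = tan(5) + tan(3) ≈ -3.523.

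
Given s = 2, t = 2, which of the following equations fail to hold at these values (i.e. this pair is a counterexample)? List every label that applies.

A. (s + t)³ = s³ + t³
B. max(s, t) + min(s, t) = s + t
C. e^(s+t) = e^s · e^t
A

Evaluating each claim at the given values:
A. LHS = 64, RHS = 16 → fails here (LHS ≠ RHS)
B. LHS = 4, RHS = 4 → holds here (LHS = RHS)
C. LHS = e^4 ≈ 54.6, RHS = e^4 ≈ 54.6 → holds here (LHS = RHS)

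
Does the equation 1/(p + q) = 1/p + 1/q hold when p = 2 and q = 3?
Substituting p = 2, q = 3:

LHS = 1/(2 + 3) = 1/5
RHS = 1/2 + 1/3 = 5/6

LHS ≠ RHS, so the equation does not hold at this point.

Answer: Fails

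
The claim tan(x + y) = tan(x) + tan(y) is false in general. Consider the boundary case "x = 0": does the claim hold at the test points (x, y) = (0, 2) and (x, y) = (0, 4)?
Yes, holds at both test points

At (0, 2): LHS = tan(2) ≈ -2.185, RHS = tan(2) ≈ -2.185 → equal
At (0, 4): LHS = tan(4) ≈ 1.158, RHS = tan(4) ≈ 1.158 → equal

So the claim does hold at both of these boundary points, even though it is not an identity.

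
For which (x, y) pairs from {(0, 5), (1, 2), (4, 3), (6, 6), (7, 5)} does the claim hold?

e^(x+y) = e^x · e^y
All pairs

Testing each pair:
(0, 5): LHS = e^5 ≈ 148.4, RHS = e^5 ≈ 148.4 → holds
(1, 2): LHS = e^3 ≈ 20.09, RHS = e^3 ≈ 20.09 → holds
(4, 3): LHS = e^7 ≈ 1097, RHS = e^7 ≈ 1097 → holds
(6, 6): LHS = e^12 ≈ 162754.8, RHS = e^12 ≈ 162754.8 → holds
(7, 5): LHS = e^12 ≈ 162754.8, RHS = e^12 ≈ 162754.8 → holds

Every pair satisfies the claim.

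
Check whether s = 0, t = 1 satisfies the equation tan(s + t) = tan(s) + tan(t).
Holds

Substituting s = 0, t = 1:

LHS = tan(0 + 1) = tan(1) ≈ 1.557
RHS = tan(0) + tan(1) = tan(1) ≈ 1.557

LHS = RHS, so the equation holds at this point.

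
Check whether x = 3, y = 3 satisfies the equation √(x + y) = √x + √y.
Substituting x = 3, y = 3:

LHS = √(3 + 3) = √(6) ≈ 2.449
RHS = √3 + √3 = 2·√(3) ≈ 3.464

LHS ≠ RHS, so the equation does not hold at this point.

Answer: Fails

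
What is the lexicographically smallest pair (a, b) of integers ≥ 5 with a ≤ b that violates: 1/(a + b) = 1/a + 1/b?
Substituting (5, 5) into the claim:
LHS = 1/(5 + 5) = 1/10
RHS = 1/5 + 1/5 = 2/5

Since LHS ≠ RHS, this pair disproves the claim, and no lexicographically smaller pair (a ≤ b, integers ≥ 5) does.

For instance (7, 11) is also a counterexample (LHS = 1/18, RHS = 18/77), but it's lexicographically larger.

Answer: (a, b) = (5, 5)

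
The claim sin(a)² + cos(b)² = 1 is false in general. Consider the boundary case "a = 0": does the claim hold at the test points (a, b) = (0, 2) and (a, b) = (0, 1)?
No, fails at both test points

At (0, 2): LHS = cos(2)² ≈ 0.1732 ≠ RHS = 1
At (0, 1): LHS = cos(1)² ≈ 0.2919 ≠ RHS = 1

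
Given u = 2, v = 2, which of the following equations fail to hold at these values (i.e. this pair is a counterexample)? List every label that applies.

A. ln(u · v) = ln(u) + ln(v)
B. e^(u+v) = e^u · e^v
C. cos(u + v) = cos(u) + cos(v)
C

Evaluating each claim at the given values:
A. LHS = ln(4) ≈ 1.386, RHS = 2·ln(2) ≈ 1.386 → holds here (LHS = RHS)
B. LHS = e^4 ≈ 54.6, RHS = e^4 ≈ 54.6 → holds here (LHS = RHS)
C. LHS = cos(4) ≈ -0.6536, RHS = 2·cos(2) ≈ -0.8323 → fails here (LHS ≠ RHS)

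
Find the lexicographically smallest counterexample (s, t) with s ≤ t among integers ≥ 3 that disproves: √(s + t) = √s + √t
(s, t) = (3, 3)

Substituting (3, 3) into the claim:
LHS = √(3 + 3) = √(6) ≈ 2.449
RHS = √3 + √3 = 2·√(3) ≈ 3.464

Since LHS ≠ RHS, this pair disproves the claim, and no lexicographically smaller pair (s ≤ t, integers ≥ 3) does.

For instance (9, 10) is also a counterexample (LHS = √(19) ≈ 4.359, RHS = 3 + √(10) ≈ 6.162), but it's lexicographically larger.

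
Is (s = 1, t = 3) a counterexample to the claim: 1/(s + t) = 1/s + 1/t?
Yes

Substituting s = 1, t = 3:
LHS = 1/(1 + 3) = 1/4
RHS = 1/1 + 1/3 = 4/3

Since LHS ≠ RHS, this pair disproves the claim.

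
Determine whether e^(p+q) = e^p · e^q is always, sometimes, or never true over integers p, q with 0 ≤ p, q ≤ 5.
Always true

The identity holds for every pair in the range. For instance at (p, q) = (5, 1): both sides equal e^6 ≈ 403.4.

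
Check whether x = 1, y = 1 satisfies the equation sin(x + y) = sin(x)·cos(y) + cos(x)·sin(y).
Holds

Substituting x = 1, y = 1:

LHS = sin(1 + 1) = sin(2) ≈ 0.9093
RHS = sin(1)·cos(1) + cos(1)·sin(1) = 2·sin(1)·cos(1) ≈ 0.9093

LHS = RHS, so the equation holds at this point.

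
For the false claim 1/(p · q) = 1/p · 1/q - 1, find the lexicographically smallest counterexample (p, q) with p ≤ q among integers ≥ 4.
Substituting (4, 4) into the claim:
LHS = 1/(4 · 4) = 1/16
RHS = 1/4 · 1/4 - 1 = -15/16

Since LHS ≠ RHS, this pair disproves the claim, and no lexicographically smaller pair (p ≤ q, integers ≥ 4) does.

For instance (8, 11) is also a counterexample (LHS = 1/88, RHS = -87/88), but it's lexicographically larger.

Answer: (p, q) = (4, 4)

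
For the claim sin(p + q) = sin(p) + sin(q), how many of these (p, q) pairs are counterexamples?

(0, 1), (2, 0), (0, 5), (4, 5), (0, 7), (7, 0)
1

Testing each pair:
(0, 1): LHS = sin(1) ≈ 0.8415, RHS = sin(1) ≈ 0.8415 → satisfies claim
(2, 0): LHS = sin(2) ≈ 0.9093, RHS = sin(2) ≈ 0.9093 → satisfies claim
(0, 5): LHS = sin(5) ≈ -0.9589, RHS = sin(5) ≈ -0.9589 → satisfies claim
(4, 5): LHS = sin(9) ≈ 0.4121, RHS = sin(5) + sin(4) ≈ -1.716 → counterexample
(0, 7): LHS = sin(7) ≈ 0.657, RHS = sin(7) ≈ 0.657 → satisfies claim
(7, 0): LHS = sin(7) ≈ 0.657, RHS = sin(7) ≈ 0.657 → satisfies claim

That makes 1 counterexample.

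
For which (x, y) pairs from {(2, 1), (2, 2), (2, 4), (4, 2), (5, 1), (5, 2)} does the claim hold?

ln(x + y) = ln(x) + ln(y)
(2, 2)

Testing each pair:
(2, 1): LHS = ln(3) ≈ 1.099, RHS = ln(2) ≈ 0.6931 → fails
(2, 2): LHS = ln(4) ≈ 1.386, RHS = 2·ln(2) ≈ 1.386 → holds
(2, 4): LHS = ln(6) ≈ 1.792, RHS = ln(2) + ln(4) ≈ 2.079 → fails
(4, 2): LHS = ln(6) ≈ 1.792, RHS = ln(2) + ln(4) ≈ 2.079 → fails
(5, 1): LHS = ln(6) ≈ 1.792, RHS = ln(5) ≈ 1.609 → fails
(5, 2): LHS = ln(7) ≈ 1.946, RHS = ln(2) + ln(5) ≈ 2.303 → fails

1 of 6 pairs satisfies the claim.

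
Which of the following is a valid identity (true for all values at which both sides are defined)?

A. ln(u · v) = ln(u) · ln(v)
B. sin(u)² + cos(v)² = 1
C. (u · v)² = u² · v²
A: fails at (2, 5) — LHS = ln(10) ≈ 2.303, RHS = ln(2)·ln(5) ≈ 1.116.
B: fails at (1, 2) — LHS = cos(2)² + sin(1)² ≈ 0.8813, RHS = 1.
C: holds — e.g. at (3, 7), both sides equal 441.

Answer: C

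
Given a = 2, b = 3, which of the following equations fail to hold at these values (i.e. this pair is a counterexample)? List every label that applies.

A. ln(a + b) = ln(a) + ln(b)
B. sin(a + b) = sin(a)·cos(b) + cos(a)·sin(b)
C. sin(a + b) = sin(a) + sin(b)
Evaluating each claim at the given values:
A. LHS = ln(5) ≈ 1.609, RHS = ln(2) + ln(3) ≈ 1.792 → fails here (LHS ≠ RHS)
B. LHS = sin(5) ≈ -0.9589, RHS = sin(2)·cos(3) + sin(3)·cos(2) ≈ -0.9589 → holds here (LHS = RHS)
C. LHS = sin(5) ≈ -0.9589, RHS = sin(3) + sin(2) ≈ 1.05 → fails here (LHS ≠ RHS)

Answer: A, C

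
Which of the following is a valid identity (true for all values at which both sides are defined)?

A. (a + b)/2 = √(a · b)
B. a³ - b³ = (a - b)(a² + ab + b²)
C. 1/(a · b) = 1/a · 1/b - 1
B

A: fails at (2, 4) — LHS = 3, RHS = 2·√(2) ≈ 2.828.
B: holds — e.g. at (3, 4), both sides equal -37.
C: fails at (5, 5) — LHS = 1/25, RHS = -24/25.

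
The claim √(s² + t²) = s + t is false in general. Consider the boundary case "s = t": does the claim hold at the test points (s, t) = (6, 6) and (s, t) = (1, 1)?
No, fails at both test points

At (6, 6): LHS = 6·√(2) ≈ 8.485 ≠ RHS = 12
At (1, 1): LHS = √(2) ≈ 1.414 ≠ RHS = 2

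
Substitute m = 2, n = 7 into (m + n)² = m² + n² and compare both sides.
LHS = (2 + 7)² = 81
RHS = 2² + 7² = 53

LHS ≠ RHS, so the equation does not hold here.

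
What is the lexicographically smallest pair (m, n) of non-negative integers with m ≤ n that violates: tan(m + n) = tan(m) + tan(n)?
At (0, 0): both sides equal 0, so it holds there.
At (0, 4): both sides equal tan(4) ≈ 1.158, so it holds there.

Substituting (1, 1) into the claim:
LHS = tan(1 + 1) = tan(2) ≈ -2.185
RHS = tan(1) + tan(1) = 2·tan(1) ≈ 3.115

Since LHS ≠ RHS, this pair disproves the claim, and no lexicographically smaller pair (m ≤ n, non-negative integers) does.

For instance (6, 7) is also a counterexample (LHS = tan(13) ≈ 0.463, RHS = tan(6) + tan(7) ≈ 0.5804), but it's lexicographically larger.

Answer: (m, n) = (1, 1)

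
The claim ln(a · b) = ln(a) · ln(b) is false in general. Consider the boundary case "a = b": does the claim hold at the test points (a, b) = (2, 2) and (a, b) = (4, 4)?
No, fails at both test points

At (2, 2): LHS = ln(4) ≈ 1.386 ≠ RHS = ln(2)² ≈ 0.4805
At (4, 4): LHS = ln(16) ≈ 2.773 ≠ RHS = ln(4)² ≈ 1.922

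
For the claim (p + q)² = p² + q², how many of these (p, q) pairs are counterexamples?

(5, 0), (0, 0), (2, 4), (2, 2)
2

Testing each pair:
(5, 0): LHS = 25, RHS = 25 → satisfies claim
(0, 0): LHS = 0, RHS = 0 → satisfies claim
(2, 4): LHS = 36, RHS = 20 → counterexample
(2, 2): LHS = 16, RHS = 8 → counterexample

That makes 2 counterexamples.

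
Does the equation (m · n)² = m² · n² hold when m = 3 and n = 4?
Holds

Substituting m = 3, n = 4:

LHS = (3 · 4)² = 144
RHS = 3² · 4² = 144

LHS = RHS, so the equation holds at this point.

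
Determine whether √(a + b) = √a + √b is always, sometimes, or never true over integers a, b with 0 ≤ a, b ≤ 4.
It holds at (a, b) = (4, 0) (both sides equal 2), but fails at (a, b) = (1, 4) (LHS = √(5) ≈ 2.236, RHS = 3).

Answer: Sometimes true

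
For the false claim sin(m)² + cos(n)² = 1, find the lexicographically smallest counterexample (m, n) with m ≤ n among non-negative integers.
(m, n) = (0, 1)

Substituting (0, 1) into the claim:
LHS = sin(0)² + cos(1)² = cos(1)² ≈ 0.2919
RHS = 1

Since LHS ≠ RHS, this pair disproves the claim, and no lexicographically smaller pair (m ≤ n, non-negative integers) does.

For instance (0, 2) is also a counterexample (LHS = cos(2)² ≈ 0.1732, RHS = 1), but it's lexicographically larger.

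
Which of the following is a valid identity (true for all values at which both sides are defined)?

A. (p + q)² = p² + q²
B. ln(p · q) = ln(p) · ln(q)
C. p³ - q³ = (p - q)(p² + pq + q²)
A: fails at (4, 6) — LHS = 100, RHS = 52.
B: fails at (3, 5) — LHS = ln(15) ≈ 2.708, RHS = ln(3)·ln(5) ≈ 1.768.
C: holds — e.g. at (4, 6), both sides equal -152.

Answer: C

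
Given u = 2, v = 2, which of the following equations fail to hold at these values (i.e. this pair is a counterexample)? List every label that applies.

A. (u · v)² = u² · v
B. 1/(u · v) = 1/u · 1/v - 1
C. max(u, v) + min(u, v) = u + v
A, B

Evaluating each claim at the given values:
A. LHS = 16, RHS = 8 → fails here (LHS ≠ RHS)
B. LHS = 1/4, RHS = -3/4 → fails here (LHS ≠ RHS)
C. LHS = 4, RHS = 4 → holds here (LHS = RHS)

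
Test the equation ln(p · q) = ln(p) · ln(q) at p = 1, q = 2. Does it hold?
Fails

Substituting p = 1, q = 2:

LHS = ln(1 · 2) = ln(2) ≈ 0.6931
RHS = ln(1) · ln(2) = 0

LHS ≠ RHS, so the equation does not hold at this point.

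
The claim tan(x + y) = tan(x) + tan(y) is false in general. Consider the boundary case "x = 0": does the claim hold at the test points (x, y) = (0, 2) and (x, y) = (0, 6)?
At (0, 2): LHS = tan(2) ≈ -2.185, RHS = tan(2) ≈ -2.185 → equal
At (0, 6): LHS = tan(6) ≈ -0.291, RHS = tan(6) ≈ -0.291 → equal

So the claim does hold at both of these boundary points, even though it is not an identity.

Answer: Yes, holds at both test points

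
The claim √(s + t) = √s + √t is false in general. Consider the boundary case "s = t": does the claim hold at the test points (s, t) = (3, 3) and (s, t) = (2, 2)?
No, fails at both test points

At (3, 3): LHS = √(6) ≈ 2.449 ≠ RHS = 2·√(3) ≈ 3.464
At (2, 2): LHS = 2 ≠ RHS = 2·√(2) ≈ 2.828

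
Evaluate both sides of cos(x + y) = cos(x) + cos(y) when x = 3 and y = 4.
LHS = cos(3 + 4) = cos(7) ≈ 0.7539
RHS = cos(3) + cos(4) ≈ -1.644

LHS ≠ RHS (they differ by about 2.398), so the equation does not hold here.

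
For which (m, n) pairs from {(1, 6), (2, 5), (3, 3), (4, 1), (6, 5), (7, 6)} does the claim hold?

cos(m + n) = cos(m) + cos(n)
None

Testing each pair:
(1, 6): LHS = cos(7) ≈ 0.7539, RHS = cos(1) + cos(6) ≈ 1.5 → fails
(2, 5): LHS = cos(7) ≈ 0.7539, RHS = cos(2) + cos(5) ≈ -0.1325 → fails
(3, 3): LHS = cos(6) ≈ 0.9602, RHS = 2·cos(3) ≈ -1.98 → fails
(4, 1): LHS = cos(5) ≈ 0.2837, RHS = cos(4) + cos(1) ≈ -0.1133 → fails
(6, 5): LHS = cos(11) ≈ 0.004426, RHS = cos(5) + cos(6) ≈ 1.244 → fails
(7, 6): LHS = cos(13) ≈ 0.9074, RHS = cos(7) + cos(6) ≈ 1.714 → fails

No pair satisfies the claim.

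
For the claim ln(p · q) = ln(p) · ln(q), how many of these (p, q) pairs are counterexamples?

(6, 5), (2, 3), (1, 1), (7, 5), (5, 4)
Testing each pair:
(6, 5): LHS = ln(30) ≈ 3.401, RHS = ln(5)·ln(6) ≈ 2.884 → counterexample
(2, 3): LHS = ln(6) ≈ 1.792, RHS = ln(2)·ln(3) ≈ 0.7615 → counterexample
(1, 1): LHS = 0, RHS = 0 → satisfies claim
(7, 5): LHS = ln(35) ≈ 3.555, RHS = ln(5)·ln(7) ≈ 3.132 → counterexample
(5, 4): LHS = ln(20) ≈ 2.996, RHS = ln(4)·ln(5) ≈ 2.231 → counterexample

That makes 4 counterexamples.

Answer: 4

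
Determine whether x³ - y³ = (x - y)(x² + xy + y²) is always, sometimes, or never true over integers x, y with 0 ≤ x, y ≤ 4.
Always true

The identity holds for every pair in the range. For instance at (x, y) = (2, 4): both sides equal -56.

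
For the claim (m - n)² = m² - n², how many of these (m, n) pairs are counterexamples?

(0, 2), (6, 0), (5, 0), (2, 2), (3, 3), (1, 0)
Testing each pair:
(0, 2): LHS = 4, RHS = -4 → counterexample
(6, 0): LHS = 36, RHS = 36 → satisfies claim
(5, 0): LHS = 25, RHS = 25 → satisfies claim
(2, 2): LHS = 0, RHS = 0 → satisfies claim
(3, 3): LHS = 0, RHS = 0 → satisfies claim
(1, 0): LHS = 1, RHS = 1 → satisfies claim

That makes 1 counterexample.

Answer: 1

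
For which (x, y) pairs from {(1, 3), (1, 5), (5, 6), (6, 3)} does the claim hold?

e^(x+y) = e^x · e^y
All pairs

Testing each pair:
(1, 3): LHS = e^4 ≈ 54.6, RHS = e^4 ≈ 54.6 → holds
(1, 5): LHS = e^6 ≈ 403.4, RHS = e^6 ≈ 403.4 → holds
(5, 6): LHS = e^11 ≈ 59874.1, RHS = e^11 ≈ 59874.1 → holds
(6, 3): LHS = e^9 ≈ 8103, RHS = e^9 ≈ 8103 → holds

Every pair satisfies the claim.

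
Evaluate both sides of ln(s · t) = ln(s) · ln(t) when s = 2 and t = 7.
LHS = ln(2 · 7) = ln(14) ≈ 2.639
RHS = ln(2) · ln(7) ≈ 1.349

LHS ≠ RHS (they differ by about 1.29), so the equation does not hold here.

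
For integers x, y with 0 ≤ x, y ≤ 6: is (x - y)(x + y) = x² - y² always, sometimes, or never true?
Always true

The identity holds for every pair in the range. For instance at (x, y) = (6, 1): both sides equal 35.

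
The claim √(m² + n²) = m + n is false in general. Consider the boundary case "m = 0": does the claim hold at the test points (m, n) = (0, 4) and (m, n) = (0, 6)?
At (0, 4): LHS = 4, RHS = 4 → equal
At (0, 6): LHS = 6, RHS = 6 → equal

So the claim does hold at both of these boundary points, even though it is not an identity.

Answer: Yes, holds at both test points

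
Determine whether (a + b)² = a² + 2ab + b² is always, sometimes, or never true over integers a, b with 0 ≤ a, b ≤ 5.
Always true

The identity holds for every pair in the range. For instance at (a, b) = (1, 0): both sides equal 1.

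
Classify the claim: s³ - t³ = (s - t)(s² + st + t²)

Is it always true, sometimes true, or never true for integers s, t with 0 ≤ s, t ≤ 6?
Always true

The identity holds for every pair in the range. For instance at (s, t) = (4, 4): both sides equal 0.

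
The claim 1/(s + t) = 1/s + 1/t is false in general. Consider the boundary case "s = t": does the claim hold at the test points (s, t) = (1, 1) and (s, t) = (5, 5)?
No, fails at both test points

At (1, 1): LHS = 1/2 ≠ RHS = 2
At (5, 5): LHS = 1/10 ≠ RHS = 2/5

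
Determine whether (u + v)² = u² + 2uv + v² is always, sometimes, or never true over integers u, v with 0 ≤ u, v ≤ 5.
Always true

The identity holds for every pair in the range. For instance at (u, v) = (4, 4): both sides equal 64.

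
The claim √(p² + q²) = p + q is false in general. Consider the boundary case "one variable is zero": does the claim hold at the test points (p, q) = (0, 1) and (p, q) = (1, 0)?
Yes, holds at both test points

At (0, 1): LHS = 1, RHS = 1 → equal
At (1, 0): LHS = 1, RHS = 1 → equal

So the claim does hold at both of these boundary points, even though it is not an identity.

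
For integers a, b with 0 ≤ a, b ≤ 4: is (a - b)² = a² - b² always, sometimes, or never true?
It holds at (a, b) = (0, 0) (both sides equal 0), but fails at (a, b) = (0, 2) (LHS = 4, RHS = -4).

Answer: Sometimes true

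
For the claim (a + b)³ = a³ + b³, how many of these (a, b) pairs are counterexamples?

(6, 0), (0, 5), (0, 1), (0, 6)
0

Testing each pair:
(6, 0): LHS = 216, RHS = 216 → satisfies claim
(0, 5): LHS = 125, RHS = 125 → satisfies claim
(0, 1): LHS = 1, RHS = 1 → satisfies claim
(0, 6): LHS = 216, RHS = 216 → satisfies claim

That makes 0 counterexamples.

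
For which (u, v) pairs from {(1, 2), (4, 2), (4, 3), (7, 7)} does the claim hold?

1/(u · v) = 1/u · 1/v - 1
Testing each pair:
(1, 2): LHS = 1/2, RHS = -1/2 → fails
(4, 2): LHS = 1/8, RHS = -7/8 → fails
(4, 3): LHS = 1/12, RHS = -11/12 → fails
(7, 7): LHS = 1/49, RHS = -48/49 → fails

No pair satisfies the claim.

Answer: None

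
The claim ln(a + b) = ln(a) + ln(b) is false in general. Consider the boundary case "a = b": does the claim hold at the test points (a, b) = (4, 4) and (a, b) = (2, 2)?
At (4, 4): LHS = ln(8) ≈ 2.079 ≠ RHS = 2·ln(4) ≈ 2.773
At (2, 2): LHS = ln(4) ≈ 1.386, RHS = 2·ln(2) ≈ 1.386 → equal

Answer: Only at (2, 2)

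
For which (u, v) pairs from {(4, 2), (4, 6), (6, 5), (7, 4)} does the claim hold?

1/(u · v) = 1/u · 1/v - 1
None

Testing each pair:
(4, 2): LHS = 1/8, RHS = -7/8 → fails
(4, 6): LHS = 1/24, RHS = -23/24 → fails
(6, 5): LHS = 1/30, RHS = -29/30 → fails
(7, 4): LHS = 1/28, RHS = -27/28 → fails

No pair satisfies the claim.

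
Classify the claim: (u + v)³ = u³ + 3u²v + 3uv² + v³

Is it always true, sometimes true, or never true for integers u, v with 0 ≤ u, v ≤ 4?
The identity holds for every pair in the range. For instance at (u, v) = (1, 4): both sides equal 125.

Answer: Always true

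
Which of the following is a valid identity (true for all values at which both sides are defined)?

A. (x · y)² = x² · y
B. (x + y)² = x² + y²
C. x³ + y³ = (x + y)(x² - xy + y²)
C

A: fails at (5, 5) — LHS = 625, RHS = 125.
B: fails at (1, 5) — LHS = 36, RHS = 26.
C: holds — e.g. at (2, 4), both sides equal 72.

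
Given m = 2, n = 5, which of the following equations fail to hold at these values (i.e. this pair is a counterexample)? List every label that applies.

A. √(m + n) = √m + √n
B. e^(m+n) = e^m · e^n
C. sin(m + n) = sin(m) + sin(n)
Evaluating each claim at the given values:
A. LHS = √(7) ≈ 2.646, RHS = √(2) + √(5) ≈ 3.65 → fails here (LHS ≠ RHS)
B. LHS = e^7 ≈ 1097, RHS = e^7 ≈ 1097 → holds here (LHS = RHS)
C. LHS = sin(7) ≈ 0.657, RHS = sin(5) + sin(2) ≈ -0.04963 → fails here (LHS ≠ RHS)

Answer: A, C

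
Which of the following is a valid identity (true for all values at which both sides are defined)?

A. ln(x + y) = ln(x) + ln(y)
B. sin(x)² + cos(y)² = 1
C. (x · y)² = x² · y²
A: fails at (3, 7) — LHS = ln(10) ≈ 2.303, RHS = ln(3) + ln(7) ≈ 3.045.
B: fails at (4, 6) — LHS = sin(4)² + cos(6)² ≈ 1.495, RHS = 1.
C: holds — e.g. at (2, 2), both sides equal 16.

Answer: C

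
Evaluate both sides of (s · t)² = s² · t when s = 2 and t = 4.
LHS = (2 · 4)² = 64
RHS = 2² · 4 = 16

LHS ≠ RHS, so the equation does not hold here.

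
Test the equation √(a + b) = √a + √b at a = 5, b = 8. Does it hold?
Fails

Substituting a = 5, b = 8:

LHS = √(5 + 8) = √(13) ≈ 3.606
RHS = √5 + √8 = √(5) + 2·√(2) ≈ 5.064

LHS ≠ RHS, so the equation does not hold at this point.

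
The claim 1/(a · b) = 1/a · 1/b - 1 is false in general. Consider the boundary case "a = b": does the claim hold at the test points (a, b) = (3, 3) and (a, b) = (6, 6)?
No, fails at both test points

At (3, 3): LHS = 1/9 ≠ RHS = -8/9
At (6, 6): LHS = 1/36 ≠ RHS = -35/36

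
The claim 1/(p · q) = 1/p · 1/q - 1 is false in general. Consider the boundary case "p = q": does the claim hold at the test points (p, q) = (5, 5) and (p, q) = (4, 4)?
At (5, 5): LHS = 1/25 ≠ RHS = -24/25
At (4, 4): LHS = 1/16 ≠ RHS = -15/16

Answer: No, fails at both test points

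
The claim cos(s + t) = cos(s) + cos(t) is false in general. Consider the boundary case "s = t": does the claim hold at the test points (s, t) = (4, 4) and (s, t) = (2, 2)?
At (4, 4): LHS = cos(8) ≈ -0.1455 ≠ RHS = 2·cos(4) ≈ -1.307
At (2, 2): LHS = cos(4) ≈ -0.6536 ≠ RHS = 2·cos(2) ≈ -0.8323

Answer: No, fails at both test points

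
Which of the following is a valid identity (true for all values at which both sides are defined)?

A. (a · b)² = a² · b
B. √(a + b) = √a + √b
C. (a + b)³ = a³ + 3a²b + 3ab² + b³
C

A: fails at (3, 4) — LHS = 144, RHS = 36.
B: fails at (2, 3) — LHS = √(5) ≈ 2.236, RHS = √(2) + √(3) ≈ 3.146.
C: holds — e.g. at (3, 4), both sides equal 343.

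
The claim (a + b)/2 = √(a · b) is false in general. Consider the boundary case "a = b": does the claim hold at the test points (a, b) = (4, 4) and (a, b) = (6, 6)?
At (4, 4): LHS = 4, RHS = 4 → equal
At (6, 6): LHS = 6, RHS = 6 → equal

So the claim does hold at both of these boundary points, even though it is not an identity.

Answer: Yes, holds at both test points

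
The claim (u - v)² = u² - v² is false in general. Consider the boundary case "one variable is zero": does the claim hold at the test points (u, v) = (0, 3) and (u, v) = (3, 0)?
Only at (3, 0)

At (0, 3): LHS = 9 ≠ RHS = -9
At (3, 0): LHS = 9, RHS = 9 → equal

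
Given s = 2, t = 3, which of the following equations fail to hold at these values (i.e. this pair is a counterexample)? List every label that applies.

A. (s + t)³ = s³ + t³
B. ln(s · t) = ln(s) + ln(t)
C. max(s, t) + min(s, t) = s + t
A

Evaluating each claim at the given values:
A. LHS = 125, RHS = 35 → fails here (LHS ≠ RHS)
B. LHS = ln(6) ≈ 1.792, RHS = ln(2) + ln(3) ≈ 1.792 → holds here (LHS = RHS)
C. LHS = 5, RHS = 5 → holds here (LHS = RHS)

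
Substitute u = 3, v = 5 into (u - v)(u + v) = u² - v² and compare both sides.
LHS = (3 - 5)(3 + 5) = -16
RHS = 3² - 5² = -16

LHS = RHS: the two sides agree.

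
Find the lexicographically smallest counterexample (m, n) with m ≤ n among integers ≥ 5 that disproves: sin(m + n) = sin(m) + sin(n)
Substituting (5, 5) into the claim:
LHS = sin(5 + 5) = sin(10) ≈ -0.544
RHS = sin(5) + sin(5) = 2·sin(5) ≈ -1.918

Since LHS ≠ RHS, this pair disproves the claim, and no lexicographically smaller pair (m ≤ n, integers ≥ 5) does.

For instance (9, 9) is also a counterexample (LHS = sin(18) ≈ -0.751, RHS = 2·sin(9) ≈ 0.8242), but it's lexicographically larger.

Answer: (m, n) = (5, 5)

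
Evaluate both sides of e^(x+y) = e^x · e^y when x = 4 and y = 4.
LHS = e^(4+4) = e^8 ≈ 2981
RHS = e^4 · e^4 = e^8 ≈ 2981

LHS = RHS: the two sides agree.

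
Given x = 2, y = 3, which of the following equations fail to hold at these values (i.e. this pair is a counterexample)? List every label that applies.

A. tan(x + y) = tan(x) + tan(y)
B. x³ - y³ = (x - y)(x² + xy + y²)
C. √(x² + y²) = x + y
Evaluating each claim at the given values:
A. LHS = tan(5) ≈ -3.381, RHS = tan(2) + tan(3) ≈ -2.328 → fails here (LHS ≠ RHS)
B. LHS = -19, RHS = -19 → holds here (LHS = RHS)
C. LHS = √(13) ≈ 3.606, RHS = 5 → fails here (LHS ≠ RHS)

Answer: A, C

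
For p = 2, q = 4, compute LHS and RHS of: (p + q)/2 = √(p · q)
LHS = (2 + 4)/2 = 3
RHS = √(2 · 4) = 2·√(2) ≈ 2.828

LHS ≠ RHS (they differ by about 0.1716), so the equation does not hold here.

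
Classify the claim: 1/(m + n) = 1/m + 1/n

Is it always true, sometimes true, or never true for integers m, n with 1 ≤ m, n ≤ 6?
Never true

The claim fails for every pair in the range. For instance at (m, n) = (2, 2): LHS = 1/4, RHS = 1.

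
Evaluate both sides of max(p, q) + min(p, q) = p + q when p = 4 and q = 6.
LHS = max(4, 6) + min(4, 6) = 10
RHS = 4 + 6 = 10

LHS = RHS: the two sides agree.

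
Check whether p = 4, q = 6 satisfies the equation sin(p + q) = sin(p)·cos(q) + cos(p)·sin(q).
Holds

Substituting p = 4, q = 6:

LHS = sin(4 + 6) = sin(10) ≈ -0.544
RHS = sin(4)·cos(6) + cos(4)·sin(6) = sin(4)·cos(6) + sin(6)·cos(4) ≈ -0.544

LHS = RHS, so the equation holds at this point.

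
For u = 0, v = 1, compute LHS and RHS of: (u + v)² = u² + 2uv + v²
LHS = (0 + 1)² = 1
RHS = 0² + 2·0·1 + 1² = 1

LHS = RHS: the two sides agree.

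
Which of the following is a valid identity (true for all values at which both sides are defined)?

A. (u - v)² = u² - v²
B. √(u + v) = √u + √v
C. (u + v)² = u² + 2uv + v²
C

A: fails at (3, 7) — LHS = 16, RHS = -40.
B: fails at (4, 6) — LHS = √(10) ≈ 3.162, RHS = 2 + √(6) ≈ 4.449.
C: holds — e.g. at (3, 7), both sides equal 100.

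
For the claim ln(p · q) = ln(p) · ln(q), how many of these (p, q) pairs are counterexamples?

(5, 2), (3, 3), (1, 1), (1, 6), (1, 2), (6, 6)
5

Testing each pair:
(5, 2): LHS = ln(10) ≈ 2.303, RHS = ln(2)·ln(5) ≈ 1.116 → counterexample
(3, 3): LHS = ln(9) ≈ 2.197, RHS = ln(3)² ≈ 1.207 → counterexample
(1, 1): LHS = 0, RHS = 0 → satisfies claim
(1, 6): LHS = ln(6) ≈ 1.792, RHS = 0 → counterexample
(1, 2): LHS = ln(2) ≈ 0.6931, RHS = 0 → counterexample
(6, 6): LHS = ln(36) ≈ 3.584, RHS = ln(6)² ≈ 3.21 → counterexample

That makes 5 counterexamples.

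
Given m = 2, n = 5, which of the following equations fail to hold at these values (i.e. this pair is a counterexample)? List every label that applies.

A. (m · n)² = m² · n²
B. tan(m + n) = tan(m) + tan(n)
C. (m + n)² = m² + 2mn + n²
B

Evaluating each claim at the given values:
A. LHS = 100, RHS = 100 → holds here (LHS = RHS)
B. LHS = tan(7) ≈ 0.8714, RHS = tan(5) + tan(2) ≈ -5.566 → fails here (LHS ≠ RHS)
C. LHS = 49, RHS = 49 → holds here (LHS = RHS)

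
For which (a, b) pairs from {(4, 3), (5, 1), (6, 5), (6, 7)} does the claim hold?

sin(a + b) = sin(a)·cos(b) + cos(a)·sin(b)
Testing each pair:
(4, 3): LHS = sin(7) ≈ 0.657, RHS = sin(3)·cos(4) + sin(4)·cos(3) ≈ 0.657 → holds
(5, 1): LHS = sin(6) ≈ -0.2794, RHS = sin(5)·cos(1) + sin(1)·cos(5) ≈ -0.2794 → holds
(6, 5): LHS = sin(11) ≈ -1, RHS = sin(5)·cos(6) + sin(6)·cos(5) ≈ -1 → holds
(6, 7): LHS = sin(13) ≈ 0.4202, RHS = sin(6)·cos(7) + sin(7)·cos(6) ≈ 0.4202 → holds

Every pair satisfies the claim.

Answer: All pairs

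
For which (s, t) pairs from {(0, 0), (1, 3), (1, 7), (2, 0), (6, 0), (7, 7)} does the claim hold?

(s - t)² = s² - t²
(0, 0), (2, 0), (6, 0), (7, 7)

Testing each pair:
(0, 0): LHS = 0, RHS = 0 → holds
(1, 3): LHS = 4, RHS = -8 → fails
(1, 7): LHS = 36, RHS = -48 → fails
(2, 0): LHS = 4, RHS = 4 → holds
(6, 0): LHS = 36, RHS = 36 → holds
(7, 7): LHS = 0, RHS = 0 → holds

4 of 6 pairs satisfy the claim.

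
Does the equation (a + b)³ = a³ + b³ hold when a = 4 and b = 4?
Fails

Substituting a = 4, b = 4:

LHS = (4 + 4)³ = 512
RHS = 4³ + 4³ = 128

LHS ≠ RHS, so the equation does not hold at this point.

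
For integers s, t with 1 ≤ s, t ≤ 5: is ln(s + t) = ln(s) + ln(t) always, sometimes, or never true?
It holds at (s, t) = (2, 2) (both sides equal ln(4) ≈ 1.386), but fails at (s, t) = (3, 4) (LHS = ln(7) ≈ 1.946, RHS = ln(3) + ln(4) ≈ 2.485).

Answer: Sometimes true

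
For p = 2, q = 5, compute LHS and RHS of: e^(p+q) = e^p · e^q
LHS = e^(2+5) = e^7 ≈ 1097
RHS = e^2 · e^5 = e^7 ≈ 1097

LHS = RHS: the two sides agree.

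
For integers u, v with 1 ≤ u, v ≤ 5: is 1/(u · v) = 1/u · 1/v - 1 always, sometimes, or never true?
Never true

The claim fails for every pair in the range. For instance at (u, v) = (5, 1): LHS = 1/5, RHS = -4/5.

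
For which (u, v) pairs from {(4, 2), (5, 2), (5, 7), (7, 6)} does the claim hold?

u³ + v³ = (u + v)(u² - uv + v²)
All pairs

Testing each pair:
(4, 2): LHS = 72, RHS = 72 → holds
(5, 2): LHS = 133, RHS = 133 → holds
(5, 7): LHS = 468, RHS = 468 → holds
(7, 6): LHS = 559, RHS = 559 → holds

Every pair satisfies the claim.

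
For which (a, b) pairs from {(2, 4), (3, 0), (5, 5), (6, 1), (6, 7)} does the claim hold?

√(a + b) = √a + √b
Testing each pair:
(2, 4): LHS = √(6) ≈ 2.449, RHS = √(2) + 2 ≈ 3.414 → fails
(3, 0): LHS = √(3) ≈ 1.732, RHS = √(3) ≈ 1.732 → holds
(5, 5): LHS = √(10) ≈ 3.162, RHS = 2·√(5) ≈ 4.472 → fails
(6, 1): LHS = √(7) ≈ 2.646, RHS = 1 + √(6) ≈ 3.449 → fails
(6, 7): LHS = √(13) ≈ 3.606, RHS = √(6) + √(7) ≈ 5.095 → fails

1 of 5 pairs satisfies the claim.

Answer: (3, 0)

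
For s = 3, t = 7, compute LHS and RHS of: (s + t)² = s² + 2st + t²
LHS = (3 + 7)² = 100
RHS = 3² + 2·3·7 + 7² = 100

LHS = RHS: the two sides agree.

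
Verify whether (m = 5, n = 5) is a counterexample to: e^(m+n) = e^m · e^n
No

Substituting m = 5, n = 5:
LHS = e^(5+5) = e^10 ≈ 22026.5
RHS = e^5 · e^5 = e^10 ≈ 22026.5

The sides agree, so this pair does not disprove the claim.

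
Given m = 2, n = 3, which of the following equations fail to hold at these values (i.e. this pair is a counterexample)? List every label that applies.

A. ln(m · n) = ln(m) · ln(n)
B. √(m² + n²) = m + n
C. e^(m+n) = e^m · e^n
A, B

Evaluating each claim at the given values:
A. LHS = ln(6) ≈ 1.792, RHS = ln(2)·ln(3) ≈ 0.7615 → fails here (LHS ≠ RHS)
B. LHS = √(13) ≈ 3.606, RHS = 5 → fails here (LHS ≠ RHS)
C. LHS = e^5 ≈ 148.4, RHS = e^5 ≈ 148.4 → holds here (LHS = RHS)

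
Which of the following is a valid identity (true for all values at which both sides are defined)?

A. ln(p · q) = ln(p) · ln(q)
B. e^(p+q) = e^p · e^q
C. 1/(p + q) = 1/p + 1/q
B

A: fails at (4, 6) — LHS = ln(24) ≈ 3.178, RHS = ln(4)·ln(6) ≈ 2.484.
B: holds — e.g. at (2, 4), both sides equal e^6 ≈ 403.4.
C: fails at (3, 4) — LHS = 1/7, RHS = 7/12.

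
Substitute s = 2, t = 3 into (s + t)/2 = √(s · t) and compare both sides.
LHS = (2 + 3)/2 = 5/2
RHS = √(2 · 3) = √(6) ≈ 2.449

LHS ≠ RHS (they differ by about 0.05051), so the equation does not hold here.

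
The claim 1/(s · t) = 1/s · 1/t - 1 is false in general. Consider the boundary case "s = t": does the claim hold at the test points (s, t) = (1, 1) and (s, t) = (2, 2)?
No, fails at both test points

At (1, 1): LHS = 1 ≠ RHS = 0
At (2, 2): LHS = 1/4 ≠ RHS = -3/4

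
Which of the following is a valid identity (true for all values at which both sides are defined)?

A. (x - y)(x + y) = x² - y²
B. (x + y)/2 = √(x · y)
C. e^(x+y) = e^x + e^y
A: holds — e.g. at (2, 7), both sides equal -45.
B: fails at (3, 4) — LHS = 7/2, RHS = 2·√(3) ≈ 3.464.
C: fails at (2, 2) — LHS = e^4 ≈ 54.6, RHS = 2·e^2 ≈ 14.78.

Answer: A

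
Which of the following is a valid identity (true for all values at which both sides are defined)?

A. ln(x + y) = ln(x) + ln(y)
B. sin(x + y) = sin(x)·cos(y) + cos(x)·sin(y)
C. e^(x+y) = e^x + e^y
B

A: fails at (3, 5) — LHS = ln(8) ≈ 2.079, RHS = ln(3) + ln(5) ≈ 2.708.
B: holds — e.g. at (3, 4), both sides equal sin(7) ≈ 0.657.
C: fails at (5, 8) — LHS = e^13 ≈ 442413.4, RHS = e^5 + e^8 ≈ 3129.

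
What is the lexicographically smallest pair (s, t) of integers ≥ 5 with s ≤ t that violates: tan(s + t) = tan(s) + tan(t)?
Substituting (5, 5) into the claim:
LHS = tan(5 + 5) = tan(10) ≈ 0.6484
RHS = tan(5) + tan(5) = 2·tan(5) ≈ -6.761

Since LHS ≠ RHS, this pair disproves the claim, and no lexicographically smaller pair (s ≤ t, integers ≥ 5) does.

For instance (11, 12) is also a counterexample (LHS = tan(23) ≈ 1.588, RHS = tan(11) + tan(12) ≈ -226.6), but it's lexicographically larger.

Answer: (s, t) = (5, 5)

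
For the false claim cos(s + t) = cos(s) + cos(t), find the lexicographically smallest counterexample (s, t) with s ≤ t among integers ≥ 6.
Substituting (6, 6) into the claim:
LHS = cos(6 + 6) = cos(12) ≈ 0.8439
RHS = cos(6) + cos(6) = 2·cos(6) ≈ 1.92

Since LHS ≠ RHS, this pair disproves the claim, and no lexicographically smaller pair (s ≤ t, integers ≥ 6) does.

For instance (6, 10) is also a counterexample (LHS = cos(16) ≈ -0.9577, RHS = cos(10) + cos(6) ≈ 0.1211), but it's lexicographically larger.

Answer: (s, t) = (6, 6)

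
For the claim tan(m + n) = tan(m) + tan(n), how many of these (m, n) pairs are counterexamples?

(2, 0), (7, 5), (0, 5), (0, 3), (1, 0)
1

Testing each pair:
(2, 0): LHS = tan(2) ≈ -2.185, RHS = tan(2) ≈ -2.185 → satisfies claim
(7, 5): LHS = tan(12) ≈ -0.6359, RHS = tan(5) + tan(7) ≈ -2.509 → counterexample
(0, 5): LHS = tan(5) ≈ -3.381, RHS = tan(5) ≈ -3.381 → satisfies claim
(0, 3): LHS = tan(3) ≈ -0.1425, RHS = tan(3) ≈ -0.1425 → satisfies claim
(1, 0): LHS = tan(1) ≈ 1.557, RHS = tan(1) ≈ 1.557 → satisfies claim

That makes 1 counterexample.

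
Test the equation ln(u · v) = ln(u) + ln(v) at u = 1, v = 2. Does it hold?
Substituting u = 1, v = 2:

LHS = ln(1 · 2) = ln(2) ≈ 0.6931
RHS = ln(1) + ln(2) = ln(2) ≈ 0.6931

LHS = RHS, so the equation holds at this point.

Answer: Holds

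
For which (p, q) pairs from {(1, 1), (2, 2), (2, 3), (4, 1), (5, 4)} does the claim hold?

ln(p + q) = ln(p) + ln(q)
Testing each pair:
(1, 1): LHS = ln(2) ≈ 0.6931, RHS = 0 → fails
(2, 2): LHS = ln(4) ≈ 1.386, RHS = 2·ln(2) ≈ 1.386 → holds
(2, 3): LHS = ln(5) ≈ 1.609, RHS = ln(2) + ln(3) ≈ 1.792 → fails
(4, 1): LHS = ln(5) ≈ 1.609, RHS = ln(4) ≈ 1.386 → fails
(5, 4): LHS = ln(9) ≈ 2.197, RHS = ln(4) + ln(5) ≈ 2.996 → fails

1 of 5 pairs satisfies the claim.

Answer: (2, 2)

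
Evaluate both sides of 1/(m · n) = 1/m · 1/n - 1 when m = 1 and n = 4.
LHS = 1/(1 · 4) = 1/4
RHS = 1/1 · 1/4 - 1 = -3/4

LHS ≠ RHS, so the equation does not hold here.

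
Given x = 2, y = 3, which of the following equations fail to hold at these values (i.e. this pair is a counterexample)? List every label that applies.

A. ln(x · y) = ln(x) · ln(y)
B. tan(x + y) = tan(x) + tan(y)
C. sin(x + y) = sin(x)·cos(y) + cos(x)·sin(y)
A, B

Evaluating each claim at the given values:
A. LHS = ln(6) ≈ 1.792, RHS = ln(2)·ln(3) ≈ 0.7615 → fails here (LHS ≠ RHS)
B. LHS = tan(5) ≈ -3.381, RHS = tan(2) + tan(3) ≈ -2.328 → fails here (LHS ≠ RHS)
C. LHS = sin(5) ≈ -0.9589, RHS = sin(2)·cos(3) + sin(3)·cos(2) ≈ -0.9589 → holds here (LHS = RHS)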